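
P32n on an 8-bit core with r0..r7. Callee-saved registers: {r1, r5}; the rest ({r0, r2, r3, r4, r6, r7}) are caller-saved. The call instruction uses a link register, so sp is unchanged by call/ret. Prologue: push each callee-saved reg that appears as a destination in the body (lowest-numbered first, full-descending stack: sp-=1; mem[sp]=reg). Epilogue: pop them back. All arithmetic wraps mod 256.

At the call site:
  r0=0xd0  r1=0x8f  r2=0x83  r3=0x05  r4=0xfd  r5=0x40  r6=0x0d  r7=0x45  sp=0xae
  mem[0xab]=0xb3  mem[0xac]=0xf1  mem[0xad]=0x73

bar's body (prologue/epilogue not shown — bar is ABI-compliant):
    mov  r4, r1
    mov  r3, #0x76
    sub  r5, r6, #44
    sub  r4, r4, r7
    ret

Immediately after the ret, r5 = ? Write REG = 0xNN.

REG = 0x40

prologue: push r5 → mem[0xad]=0x40, sp=0xad
body[0] mov  r4, r1 → r4=0x8f
body[1] mov  r3, #0x76 → r3=0x76
body[2] sub  r5, r6, #44 → r5=0xe1
body[3] sub  r4, r4, r7 → r4=0x4a
epilogue: pop r5=0x40, sp=0xae
r5 is callee-saved → restored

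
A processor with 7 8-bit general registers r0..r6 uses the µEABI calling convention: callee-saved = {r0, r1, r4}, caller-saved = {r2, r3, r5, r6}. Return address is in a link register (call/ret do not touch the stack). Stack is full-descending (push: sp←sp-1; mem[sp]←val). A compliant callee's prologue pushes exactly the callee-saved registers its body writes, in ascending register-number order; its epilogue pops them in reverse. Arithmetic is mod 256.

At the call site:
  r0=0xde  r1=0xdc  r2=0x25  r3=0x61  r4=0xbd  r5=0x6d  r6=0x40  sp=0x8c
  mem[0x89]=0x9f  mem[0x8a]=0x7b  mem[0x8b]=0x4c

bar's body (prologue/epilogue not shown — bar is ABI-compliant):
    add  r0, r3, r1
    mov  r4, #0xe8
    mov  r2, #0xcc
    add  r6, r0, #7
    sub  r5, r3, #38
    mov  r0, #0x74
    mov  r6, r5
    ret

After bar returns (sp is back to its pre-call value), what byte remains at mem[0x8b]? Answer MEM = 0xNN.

prologue: push r0 -> mem[0x8b]=0xde, sp=0x8b
prologue: push r4 -> mem[0x8a]=0xbd, sp=0x8a
body[0] add  r0, r3, r1 -> r0=0x3d
body[1] mov  r4, #0xe8 -> r4=0xe8
body[2] mov  r2, #0xcc -> r2=0xcc
body[3] add  r6, r0, #7 -> r6=0x44
body[4] sub  r5, r3, #38 -> r5=0x3b
body[5] mov  r0, #0x74 -> r0=0x74
body[6] mov  r6, r5 -> r6=0x3b
epilogue: pop r4=0xbd, sp=0x8b
epilogue: pop r0=0xde, sp=0x8c
prologue pushed ['r0', 'r4'] at ['0x8b', '0x8a']

MEM = 0xde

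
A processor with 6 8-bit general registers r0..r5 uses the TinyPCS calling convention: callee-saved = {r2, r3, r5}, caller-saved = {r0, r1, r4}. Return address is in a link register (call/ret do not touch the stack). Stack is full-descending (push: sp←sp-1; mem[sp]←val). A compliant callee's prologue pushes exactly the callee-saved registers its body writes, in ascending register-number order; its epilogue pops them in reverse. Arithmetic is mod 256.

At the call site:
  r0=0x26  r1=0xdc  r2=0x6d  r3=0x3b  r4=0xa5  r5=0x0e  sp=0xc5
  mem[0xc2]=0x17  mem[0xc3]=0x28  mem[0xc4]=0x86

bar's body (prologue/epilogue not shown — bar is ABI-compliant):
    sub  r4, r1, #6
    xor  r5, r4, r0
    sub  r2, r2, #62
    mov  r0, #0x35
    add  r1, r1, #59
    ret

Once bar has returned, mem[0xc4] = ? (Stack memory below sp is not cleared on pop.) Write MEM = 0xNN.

MEM = 0x6d

prologue: push r2 → mem[0xc4]=0x6d, sp=0xc4
prologue: push r5 → mem[0xc3]=0x0e, sp=0xc3
body[0] sub  r4, r1, #6 → r4=0xd6
body[1] xor  r5, r4, r0 → r5=0xf0
body[2] sub  r2, r2, #62 → r2=0x2f
body[3] mov  r0, #0x35 → r0=0x35
body[4] add  r1, r1, #59 → r1=0x17
epilogue: pop r5=0x0e, sp=0xc4
epilogue: pop r2=0x6d, sp=0xc5
prologue pushed ['r2', 'r5'] at ['0xc4', '0xc3']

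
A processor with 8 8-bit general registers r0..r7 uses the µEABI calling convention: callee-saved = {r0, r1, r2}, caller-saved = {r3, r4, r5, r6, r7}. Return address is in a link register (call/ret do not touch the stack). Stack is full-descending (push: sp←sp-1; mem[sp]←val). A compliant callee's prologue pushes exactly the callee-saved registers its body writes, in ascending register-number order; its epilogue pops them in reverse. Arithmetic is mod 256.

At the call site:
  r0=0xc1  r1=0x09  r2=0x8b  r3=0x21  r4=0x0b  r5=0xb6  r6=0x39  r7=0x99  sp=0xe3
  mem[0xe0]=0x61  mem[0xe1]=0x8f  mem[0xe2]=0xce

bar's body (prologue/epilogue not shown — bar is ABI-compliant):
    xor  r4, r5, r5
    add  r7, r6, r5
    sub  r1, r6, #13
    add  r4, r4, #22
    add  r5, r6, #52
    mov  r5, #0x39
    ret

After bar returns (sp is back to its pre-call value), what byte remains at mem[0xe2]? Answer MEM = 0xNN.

prologue: push r1 -> mem[0xe2]=0x09, sp=0xe2
body[0] xor  r4, r5, r5 -> r4=0x00
body[1] add  r7, r6, r5 -> r7=0xef
body[2] sub  r1, r6, #13 -> r1=0x2c
body[3] add  r4, r4, #22 -> r4=0x16
body[4] add  r5, r6, #52 -> r5=0x6d
body[5] mov  r5, #0x39 -> r5=0x39
epilogue: pop r1=0x09, sp=0xe3
prologue pushed ['r1'] at ['0xe2']

MEM = 0x09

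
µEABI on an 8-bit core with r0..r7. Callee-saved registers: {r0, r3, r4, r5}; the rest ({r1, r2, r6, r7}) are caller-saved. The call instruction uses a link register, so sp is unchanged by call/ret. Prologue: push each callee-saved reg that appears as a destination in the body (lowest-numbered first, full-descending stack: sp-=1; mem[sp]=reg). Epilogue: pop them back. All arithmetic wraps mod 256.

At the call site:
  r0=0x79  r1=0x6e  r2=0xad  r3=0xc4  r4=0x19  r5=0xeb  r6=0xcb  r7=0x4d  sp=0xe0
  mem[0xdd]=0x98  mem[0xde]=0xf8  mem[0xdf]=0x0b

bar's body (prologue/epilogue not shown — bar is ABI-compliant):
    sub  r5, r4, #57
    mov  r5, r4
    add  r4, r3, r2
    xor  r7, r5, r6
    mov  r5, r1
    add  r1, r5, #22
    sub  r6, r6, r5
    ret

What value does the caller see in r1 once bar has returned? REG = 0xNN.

REG = 0x84

prologue: push r4 → mem[0xdf]=0x19, sp=0xdf
prologue: push r5 → mem[0xde]=0xeb, sp=0xde
body[0] sub  r5, r4, #57 → r5=0xe0
body[1] mov  r5, r4 → r5=0x19
body[2] add  r4, r3, r2 → r4=0x71
body[3] xor  r7, r5, r6 → r7=0xd2
body[4] mov  r5, r1 → r5=0x6e
body[5] add  r1, r5, #22 → r1=0x84
body[6] sub  r6, r6, r5 → r6=0x5d
epilogue: pop r5=0xeb, sp=0xdf
epilogue: pop r4=0x19, sp=0xe0
r1 is caller-saved → body value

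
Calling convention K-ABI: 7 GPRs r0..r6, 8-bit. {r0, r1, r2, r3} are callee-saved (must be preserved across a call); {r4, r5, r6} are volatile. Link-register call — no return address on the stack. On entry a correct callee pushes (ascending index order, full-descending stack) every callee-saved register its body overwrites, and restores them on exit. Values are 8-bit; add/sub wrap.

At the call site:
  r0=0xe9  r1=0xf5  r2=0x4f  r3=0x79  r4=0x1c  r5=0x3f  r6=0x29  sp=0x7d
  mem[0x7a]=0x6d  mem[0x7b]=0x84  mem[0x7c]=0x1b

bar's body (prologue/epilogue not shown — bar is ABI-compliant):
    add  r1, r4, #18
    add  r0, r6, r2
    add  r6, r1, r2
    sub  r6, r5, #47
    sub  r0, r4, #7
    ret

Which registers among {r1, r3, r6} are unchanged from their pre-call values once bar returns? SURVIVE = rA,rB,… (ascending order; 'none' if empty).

SURVIVE = r1,r3

prologue: push r0 -> mem[0x7c]=0xe9, sp=0x7c
prologue: push r1 -> mem[0x7b]=0xf5, sp=0x7b
body[0] add  r1, r4, #18 -> r1=0x2e
body[1] add  r0, r6, r2 -> r0=0x78
body[2] add  r6, r1, r2 -> r6=0x7d
body[3] sub  r6, r5, #47 -> r6=0x10
body[4] sub  r0, r4, #7 -> r0=0x15
epilogue: pop r1=0xf5, sp=0x7c
epilogue: pop r0=0xe9, sp=0x7d
r1: callee-saved, written=True
r3: callee-saved, written=False
r6: caller-saved, written=True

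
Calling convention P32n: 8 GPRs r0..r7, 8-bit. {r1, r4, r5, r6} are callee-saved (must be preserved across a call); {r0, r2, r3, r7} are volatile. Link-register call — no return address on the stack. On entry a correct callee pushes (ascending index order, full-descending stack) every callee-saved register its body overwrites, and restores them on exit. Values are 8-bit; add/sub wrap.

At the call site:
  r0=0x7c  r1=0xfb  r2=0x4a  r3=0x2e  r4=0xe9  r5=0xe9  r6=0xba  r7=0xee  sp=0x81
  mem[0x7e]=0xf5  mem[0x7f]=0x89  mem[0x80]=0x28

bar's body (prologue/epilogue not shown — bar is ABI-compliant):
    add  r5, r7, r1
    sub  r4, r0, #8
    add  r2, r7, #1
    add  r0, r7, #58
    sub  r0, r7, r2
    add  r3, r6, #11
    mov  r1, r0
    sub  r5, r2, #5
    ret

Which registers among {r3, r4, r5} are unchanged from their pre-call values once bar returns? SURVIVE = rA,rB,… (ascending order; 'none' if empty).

prologue: push r1 → mem[0x80]=0xfb, sp=0x80
prologue: push r4 → mem[0x7f]=0xe9, sp=0x7f
prologue: push r5 → mem[0x7e]=0xe9, sp=0x7e
body[0] add  r5, r7, r1 → r5=0xe9
body[1] sub  r4, r0, #8 → r4=0x74
body[2] add  r2, r7, #1 → r2=0xef
body[3] add  r0, r7, #58 → r0=0x28
body[4] sub  r0, r7, r2 → r0=0xff
body[5] add  r3, r6, #11 → r3=0xc5
body[6] mov  r1, r0 → r1=0xff
body[7] sub  r5, r2, #5 → r5=0xea
epilogue: pop r5=0xe9, sp=0x7f
epilogue: pop r4=0xe9, sp=0x80
epilogue: pop r1=0xfb, sp=0x81
r3: caller-saved, written=True
r4: callee-saved, written=True
r5: callee-saved, written=True

SURVIVE = r4,r5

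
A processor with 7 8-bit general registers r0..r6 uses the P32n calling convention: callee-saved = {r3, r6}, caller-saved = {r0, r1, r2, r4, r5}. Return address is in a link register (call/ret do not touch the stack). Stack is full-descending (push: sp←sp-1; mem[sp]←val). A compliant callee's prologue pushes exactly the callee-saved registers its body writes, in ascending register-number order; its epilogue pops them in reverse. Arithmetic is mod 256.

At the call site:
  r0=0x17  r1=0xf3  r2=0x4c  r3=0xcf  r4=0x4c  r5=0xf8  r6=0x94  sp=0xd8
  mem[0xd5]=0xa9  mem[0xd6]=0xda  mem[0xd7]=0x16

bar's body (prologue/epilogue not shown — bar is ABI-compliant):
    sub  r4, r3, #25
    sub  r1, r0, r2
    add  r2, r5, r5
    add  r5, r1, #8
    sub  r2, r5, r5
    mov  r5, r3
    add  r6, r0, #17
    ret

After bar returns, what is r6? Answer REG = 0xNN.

REG = 0x94

prologue: push r6 -> mem[0xd7]=0x94, sp=0xd7
body[0] sub  r4, r3, #25 -> r4=0xb6
body[1] sub  r1, r0, r2 -> r1=0xcb
body[2] add  r2, r5, r5 -> r2=0xf0
body[3] add  r5, r1, #8 -> r5=0xd3
body[4] sub  r2, r5, r5 -> r2=0x00
body[5] mov  r5, r3 -> r5=0xcf
body[6] add  r6, r0, #17 -> r6=0x28
epilogue: pop r6=0x94, sp=0xd8
r6 is callee-saved -> restored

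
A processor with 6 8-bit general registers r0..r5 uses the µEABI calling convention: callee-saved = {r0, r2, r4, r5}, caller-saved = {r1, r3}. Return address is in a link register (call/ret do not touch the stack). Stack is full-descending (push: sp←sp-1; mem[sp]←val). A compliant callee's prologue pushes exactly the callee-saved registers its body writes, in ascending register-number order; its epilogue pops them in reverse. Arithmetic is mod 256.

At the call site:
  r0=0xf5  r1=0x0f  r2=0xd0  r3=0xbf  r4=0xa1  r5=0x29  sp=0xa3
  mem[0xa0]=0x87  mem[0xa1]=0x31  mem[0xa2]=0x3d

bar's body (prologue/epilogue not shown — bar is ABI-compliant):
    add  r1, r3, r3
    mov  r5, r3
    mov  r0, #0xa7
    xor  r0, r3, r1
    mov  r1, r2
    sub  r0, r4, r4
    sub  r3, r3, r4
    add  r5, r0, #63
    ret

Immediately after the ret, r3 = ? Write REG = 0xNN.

REG = 0x1e

prologue: push r0 -> mem[0xa2]=0xf5, sp=0xa2
prologue: push r5 -> mem[0xa1]=0x29, sp=0xa1
body[0] add  r1, r3, r3 -> r1=0x7e
body[1] mov  r5, r3 -> r5=0xbf
body[2] mov  r0, #0xa7 -> r0=0xa7
body[3] xor  r0, r3, r1 -> r0=0xc1
body[4] mov  r1, r2 -> r1=0xd0
body[5] sub  r0, r4, r4 -> r0=0x00
body[6] sub  r3, r3, r4 -> r3=0x1e
body[7] add  r5, r0, #63 -> r5=0x3f
epilogue: pop r5=0x29, sp=0xa2
epilogue: pop r0=0xf5, sp=0xa3
r3 is caller-saved -> body value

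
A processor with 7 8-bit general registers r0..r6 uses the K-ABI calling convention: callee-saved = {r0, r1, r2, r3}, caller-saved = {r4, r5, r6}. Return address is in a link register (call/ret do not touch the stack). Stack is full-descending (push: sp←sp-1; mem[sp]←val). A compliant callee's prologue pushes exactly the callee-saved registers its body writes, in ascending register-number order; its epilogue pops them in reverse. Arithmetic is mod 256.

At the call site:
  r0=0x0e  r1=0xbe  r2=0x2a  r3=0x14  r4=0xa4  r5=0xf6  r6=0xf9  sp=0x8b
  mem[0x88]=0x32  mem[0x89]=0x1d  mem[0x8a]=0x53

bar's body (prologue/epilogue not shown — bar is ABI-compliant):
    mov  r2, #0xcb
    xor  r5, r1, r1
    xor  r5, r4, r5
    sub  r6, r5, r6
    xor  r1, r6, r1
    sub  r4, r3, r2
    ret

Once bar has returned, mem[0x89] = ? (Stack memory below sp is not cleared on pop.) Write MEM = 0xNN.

MEM = 0x2a

prologue: push r1 → mem[0x8a]=0xbe, sp=0x8a
prologue: push r2 → mem[0x89]=0x2a, sp=0x89
body[0] mov  r2, #0xcb → r2=0xcb
body[1] xor  r5, r1, r1 → r5=0x00
body[2] xor  r5, r4, r5 → r5=0xa4
body[3] sub  r6, r5, r6 → r6=0xab
body[4] xor  r1, r6, r1 → r1=0x15
body[5] sub  r4, r3, r2 → r4=0x49
epilogue: pop r2=0x2a, sp=0x8a
epilogue: pop r1=0xbe, sp=0x8b
prologue pushed ['r1', 'r2'] at ['0x8a', '0x89']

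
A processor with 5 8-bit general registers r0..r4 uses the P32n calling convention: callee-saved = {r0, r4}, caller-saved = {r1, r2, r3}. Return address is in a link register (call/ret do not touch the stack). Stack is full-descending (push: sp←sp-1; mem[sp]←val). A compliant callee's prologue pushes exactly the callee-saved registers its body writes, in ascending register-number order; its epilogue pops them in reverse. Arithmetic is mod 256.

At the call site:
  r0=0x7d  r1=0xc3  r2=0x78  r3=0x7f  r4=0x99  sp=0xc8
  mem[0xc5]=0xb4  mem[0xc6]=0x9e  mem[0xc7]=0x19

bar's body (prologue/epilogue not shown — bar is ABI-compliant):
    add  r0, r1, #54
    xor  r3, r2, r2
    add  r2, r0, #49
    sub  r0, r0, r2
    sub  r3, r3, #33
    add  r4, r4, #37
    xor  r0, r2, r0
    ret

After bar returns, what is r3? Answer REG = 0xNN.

REG = 0xdf

prologue: push r0 → mem[0xc7]=0x7d, sp=0xc7
prologue: push r4 → mem[0xc6]=0x99, sp=0xc6
body[0] add  r0, r1, #54 → r0=0xf9
body[1] xor  r3, r2, r2 → r3=0x00
body[2] add  r2, r0, #49 → r2=0x2a
body[3] sub  r0, r0, r2 → r0=0xcf
body[4] sub  r3, r3, #33 → r3=0xdf
body[5] add  r4, r4, #37 → r4=0xbe
body[6] xor  r0, r2, r0 → r0=0xe5
epilogue: pop r4=0x99, sp=0xc7
epilogue: pop r0=0x7d, sp=0xc8
r3 is caller-saved → body value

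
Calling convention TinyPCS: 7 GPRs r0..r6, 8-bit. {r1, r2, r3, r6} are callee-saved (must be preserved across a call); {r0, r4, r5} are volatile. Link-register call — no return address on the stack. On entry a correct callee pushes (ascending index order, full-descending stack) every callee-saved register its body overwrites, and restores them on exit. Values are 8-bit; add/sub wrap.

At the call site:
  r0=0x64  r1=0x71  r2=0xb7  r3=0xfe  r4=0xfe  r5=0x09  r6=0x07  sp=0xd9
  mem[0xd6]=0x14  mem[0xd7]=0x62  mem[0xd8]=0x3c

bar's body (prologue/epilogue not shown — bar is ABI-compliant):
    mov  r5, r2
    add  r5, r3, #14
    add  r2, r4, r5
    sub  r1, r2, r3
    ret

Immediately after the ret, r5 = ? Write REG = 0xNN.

REG = 0x0c

prologue: push r1 -> mem[0xd8]=0x71, sp=0xd8
prologue: push r2 -> mem[0xd7]=0xb7, sp=0xd7
body[0] mov  r5, r2 -> r5=0xb7
body[1] add  r5, r3, #14 -> r5=0x0c
body[2] add  r2, r4, r5 -> r2=0x0a
body[3] sub  r1, r2, r3 -> r1=0x0c
epilogue: pop r2=0xb7, sp=0xd8
epilogue: pop r1=0x71, sp=0xd9
r5 is caller-saved -> body value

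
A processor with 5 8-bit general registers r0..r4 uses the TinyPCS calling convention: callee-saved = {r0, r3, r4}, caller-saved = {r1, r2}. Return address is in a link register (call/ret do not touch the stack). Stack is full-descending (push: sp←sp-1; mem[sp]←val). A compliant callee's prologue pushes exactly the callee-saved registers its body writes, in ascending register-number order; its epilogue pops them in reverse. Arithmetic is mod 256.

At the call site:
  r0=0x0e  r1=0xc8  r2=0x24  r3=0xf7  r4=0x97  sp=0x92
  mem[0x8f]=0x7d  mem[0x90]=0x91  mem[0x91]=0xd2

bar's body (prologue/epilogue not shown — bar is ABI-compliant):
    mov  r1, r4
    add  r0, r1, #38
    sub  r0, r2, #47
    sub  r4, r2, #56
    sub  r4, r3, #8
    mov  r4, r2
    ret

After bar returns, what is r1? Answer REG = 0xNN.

REG = 0x97

prologue: push r0 -> mem[0x91]=0x0e, sp=0x91
prologue: push r4 -> mem[0x90]=0x97, sp=0x90
body[0] mov  r1, r4 -> r1=0x97
body[1] add  r0, r1, #38 -> r0=0xbd
body[2] sub  r0, r2, #47 -> r0=0xf5
body[3] sub  r4, r2, #56 -> r4=0xec
body[4] sub  r4, r3, #8 -> r4=0xef
body[5] mov  r4, r2 -> r4=0x24
epilogue: pop r4=0x97, sp=0x91
epilogue: pop r0=0x0e, sp=0x92
r1 is caller-saved -> body value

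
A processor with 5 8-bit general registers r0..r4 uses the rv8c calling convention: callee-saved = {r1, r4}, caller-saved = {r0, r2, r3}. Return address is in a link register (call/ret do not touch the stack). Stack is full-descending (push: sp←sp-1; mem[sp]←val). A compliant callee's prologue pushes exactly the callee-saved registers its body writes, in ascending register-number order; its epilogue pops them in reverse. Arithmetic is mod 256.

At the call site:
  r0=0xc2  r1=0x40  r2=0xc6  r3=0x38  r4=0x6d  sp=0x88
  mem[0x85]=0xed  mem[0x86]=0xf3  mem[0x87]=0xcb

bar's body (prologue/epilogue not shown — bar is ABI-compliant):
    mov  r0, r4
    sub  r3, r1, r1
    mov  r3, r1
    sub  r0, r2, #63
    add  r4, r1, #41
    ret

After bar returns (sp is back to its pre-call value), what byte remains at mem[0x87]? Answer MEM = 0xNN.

prologue: push r4 -> mem[0x87]=0x6d, sp=0x87
body[0] mov  r0, r4 -> r0=0x6d
body[1] sub  r3, r1, r1 -> r3=0x00
body[2] mov  r3, r1 -> r3=0x40
body[3] sub  r0, r2, #63 -> r0=0x87
body[4] add  r4, r1, #41 -> r4=0x69
epilogue: pop r4=0x6d, sp=0x88
prologue pushed ['r4'] at ['0x87']

MEM = 0x6d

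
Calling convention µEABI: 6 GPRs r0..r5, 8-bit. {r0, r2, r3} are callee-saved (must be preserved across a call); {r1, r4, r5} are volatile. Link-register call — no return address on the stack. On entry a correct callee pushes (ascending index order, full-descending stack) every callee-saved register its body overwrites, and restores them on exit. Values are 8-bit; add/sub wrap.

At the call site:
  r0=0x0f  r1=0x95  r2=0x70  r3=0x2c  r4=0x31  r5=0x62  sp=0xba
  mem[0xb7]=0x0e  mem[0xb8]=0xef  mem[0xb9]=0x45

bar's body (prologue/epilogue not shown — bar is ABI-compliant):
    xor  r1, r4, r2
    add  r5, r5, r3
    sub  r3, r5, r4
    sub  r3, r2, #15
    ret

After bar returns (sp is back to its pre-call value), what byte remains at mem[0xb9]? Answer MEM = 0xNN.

MEM = 0x2c

prologue: push r3 -> mem[0xb9]=0x2c, sp=0xb9
body[0] xor  r1, r4, r2 -> r1=0x41
body[1] add  r5, r5, r3 -> r5=0x8e
body[2] sub  r3, r5, r4 -> r3=0x5d
body[3] sub  r3, r2, #15 -> r3=0x61
epilogue: pop r3=0x2c, sp=0xba
prologue pushed ['r3'] at ['0xb9']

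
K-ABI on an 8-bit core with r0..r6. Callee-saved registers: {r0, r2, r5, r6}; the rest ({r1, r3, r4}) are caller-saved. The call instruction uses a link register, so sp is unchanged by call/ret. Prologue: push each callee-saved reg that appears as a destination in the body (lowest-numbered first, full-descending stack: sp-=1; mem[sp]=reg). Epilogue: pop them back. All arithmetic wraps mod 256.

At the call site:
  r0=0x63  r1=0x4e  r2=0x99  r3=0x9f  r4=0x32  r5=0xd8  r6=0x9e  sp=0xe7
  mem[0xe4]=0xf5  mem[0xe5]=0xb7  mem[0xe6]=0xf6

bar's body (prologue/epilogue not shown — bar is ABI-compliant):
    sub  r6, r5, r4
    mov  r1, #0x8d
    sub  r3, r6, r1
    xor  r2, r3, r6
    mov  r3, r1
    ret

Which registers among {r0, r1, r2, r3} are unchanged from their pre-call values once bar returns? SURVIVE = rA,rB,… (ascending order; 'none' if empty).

SURVIVE = r0,r2

prologue: push r2 → mem[0xe6]=0x99, sp=0xe6
prologue: push r6 → mem[0xe5]=0x9e, sp=0xe5
body[0] sub  r6, r5, r4 → r6=0xa6
body[1] mov  r1, #0x8d → r1=0x8d
body[2] sub  r3, r6, r1 → r3=0x19
body[3] xor  r2, r3, r6 → r2=0xbf
body[4] mov  r3, r1 → r3=0x8d
epilogue: pop r6=0x9e, sp=0xe6
epilogue: pop r2=0x99, sp=0xe7
r0: callee-saved, written=False
r1: caller-saved, written=True
r2: callee-saved, written=True
r3: caller-saved, written=True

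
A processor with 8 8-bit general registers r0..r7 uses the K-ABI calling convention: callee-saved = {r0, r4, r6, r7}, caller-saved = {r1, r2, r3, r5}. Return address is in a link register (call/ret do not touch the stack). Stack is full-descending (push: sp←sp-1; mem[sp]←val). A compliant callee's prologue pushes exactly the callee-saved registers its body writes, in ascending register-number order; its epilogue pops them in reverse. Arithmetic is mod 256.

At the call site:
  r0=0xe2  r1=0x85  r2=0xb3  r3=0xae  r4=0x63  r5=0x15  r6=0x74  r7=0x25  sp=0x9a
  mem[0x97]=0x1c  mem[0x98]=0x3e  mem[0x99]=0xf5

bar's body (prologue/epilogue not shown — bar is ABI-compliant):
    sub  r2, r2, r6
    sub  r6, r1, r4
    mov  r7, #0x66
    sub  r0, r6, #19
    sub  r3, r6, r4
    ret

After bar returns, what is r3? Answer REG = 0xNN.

prologue: push r0 → mem[0x99]=0xe2, sp=0x99
prologue: push r6 → mem[0x98]=0x74, sp=0x98
prologue: push r7 → mem[0x97]=0x25, sp=0x97
body[0] sub  r2, r2, r6 → r2=0x3f
body[1] sub  r6, r1, r4 → r6=0x22
body[2] mov  r7, #0x66 → r7=0x66
body[3] sub  r0, r6, #19 → r0=0x0f
body[4] sub  r3, r6, r4 → r3=0xbf
epilogue: pop r7=0x25, sp=0x98
epilogue: pop r6=0x74, sp=0x99
epilogue: pop r0=0xe2, sp=0x9a
r3 is caller-saved → body value

REG = 0xbf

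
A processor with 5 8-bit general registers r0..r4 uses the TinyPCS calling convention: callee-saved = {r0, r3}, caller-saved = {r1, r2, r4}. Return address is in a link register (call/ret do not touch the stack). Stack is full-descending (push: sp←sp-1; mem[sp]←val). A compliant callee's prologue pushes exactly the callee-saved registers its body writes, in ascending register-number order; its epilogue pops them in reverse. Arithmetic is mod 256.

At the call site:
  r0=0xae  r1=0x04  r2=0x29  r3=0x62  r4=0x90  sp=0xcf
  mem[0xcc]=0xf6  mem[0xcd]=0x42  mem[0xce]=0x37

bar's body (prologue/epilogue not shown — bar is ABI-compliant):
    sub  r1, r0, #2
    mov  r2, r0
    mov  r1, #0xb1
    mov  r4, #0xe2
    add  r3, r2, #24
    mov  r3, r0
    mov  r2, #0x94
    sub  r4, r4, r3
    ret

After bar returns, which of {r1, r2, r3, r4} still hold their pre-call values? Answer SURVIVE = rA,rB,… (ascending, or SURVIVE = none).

SURVIVE = r3

prologue: push r3 -> mem[0xce]=0x62, sp=0xce
body[0] sub  r1, r0, #2 -> r1=0xac
body[1] mov  r2, r0 -> r2=0xae
body[2] mov  r1, #0xb1 -> r1=0xb1
body[3] mov  r4, #0xe2 -> r4=0xe2
body[4] add  r3, r2, #24 -> r3=0xc6
body[5] mov  r3, r0 -> r3=0xae
body[6] mov  r2, #0x94 -> r2=0x94
body[7] sub  r4, r4, r3 -> r4=0x34
epilogue: pop r3=0x62, sp=0xcf
r1: caller-saved, written=True
r2: caller-saved, written=True
r3: callee-saved, written=True
r4: caller-saved, written=True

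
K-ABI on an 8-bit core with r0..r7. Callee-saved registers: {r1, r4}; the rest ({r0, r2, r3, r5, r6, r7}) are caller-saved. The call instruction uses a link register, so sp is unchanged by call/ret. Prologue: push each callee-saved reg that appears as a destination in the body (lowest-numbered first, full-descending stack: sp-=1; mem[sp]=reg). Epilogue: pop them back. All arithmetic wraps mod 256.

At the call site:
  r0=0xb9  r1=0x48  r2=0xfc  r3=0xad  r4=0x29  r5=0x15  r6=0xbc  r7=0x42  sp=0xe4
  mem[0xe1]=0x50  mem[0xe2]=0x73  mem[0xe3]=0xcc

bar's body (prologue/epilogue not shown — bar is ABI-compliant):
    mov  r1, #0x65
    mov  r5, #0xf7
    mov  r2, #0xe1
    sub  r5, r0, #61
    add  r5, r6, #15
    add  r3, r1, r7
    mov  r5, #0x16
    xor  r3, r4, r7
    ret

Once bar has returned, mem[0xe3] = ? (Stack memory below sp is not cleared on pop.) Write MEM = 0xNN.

prologue: push r1 → mem[0xe3]=0x48, sp=0xe3
body[0] mov  r1, #0x65 → r1=0x65
body[1] mov  r5, #0xf7 → r5=0xf7
body[2] mov  r2, #0xe1 → r2=0xe1
body[3] sub  r5, r0, #61 → r5=0x7c
body[4] add  r5, r6, #15 → r5=0xcb
body[5] add  r3, r1, r7 → r3=0xa7
body[6] mov  r5, #0x16 → r5=0x16
body[7] xor  r3, r4, r7 → r3=0x6b
epilogue: pop r1=0x48, sp=0xe4
prologue pushed ['r1'] at ['0xe3']

MEM = 0x48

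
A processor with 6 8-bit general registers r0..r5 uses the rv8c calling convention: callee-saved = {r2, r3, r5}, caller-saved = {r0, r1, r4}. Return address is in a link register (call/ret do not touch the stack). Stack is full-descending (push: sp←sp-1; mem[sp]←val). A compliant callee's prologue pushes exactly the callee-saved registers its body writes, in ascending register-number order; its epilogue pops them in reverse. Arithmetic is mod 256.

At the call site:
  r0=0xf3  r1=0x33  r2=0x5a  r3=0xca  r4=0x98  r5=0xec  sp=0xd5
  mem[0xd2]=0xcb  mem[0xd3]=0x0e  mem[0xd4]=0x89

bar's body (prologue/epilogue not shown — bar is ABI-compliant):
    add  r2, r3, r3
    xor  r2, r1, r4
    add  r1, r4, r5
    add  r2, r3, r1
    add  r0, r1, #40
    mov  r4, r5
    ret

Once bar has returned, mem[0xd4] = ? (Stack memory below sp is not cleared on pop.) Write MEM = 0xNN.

prologue: push r2 → mem[0xd4]=0x5a, sp=0xd4
body[0] add  r2, r3, r3 → r2=0x94
body[1] xor  r2, r1, r4 → r2=0xab
body[2] add  r1, r4, r5 → r1=0x84
body[3] add  r2, r3, r1 → r2=0x4e
body[4] add  r0, r1, #40 → r0=0xac
body[5] mov  r4, r5 → r4=0xec
epilogue: pop r2=0x5a, sp=0xd5
prologue pushed ['r2'] at ['0xd4']

MEM = 0x5a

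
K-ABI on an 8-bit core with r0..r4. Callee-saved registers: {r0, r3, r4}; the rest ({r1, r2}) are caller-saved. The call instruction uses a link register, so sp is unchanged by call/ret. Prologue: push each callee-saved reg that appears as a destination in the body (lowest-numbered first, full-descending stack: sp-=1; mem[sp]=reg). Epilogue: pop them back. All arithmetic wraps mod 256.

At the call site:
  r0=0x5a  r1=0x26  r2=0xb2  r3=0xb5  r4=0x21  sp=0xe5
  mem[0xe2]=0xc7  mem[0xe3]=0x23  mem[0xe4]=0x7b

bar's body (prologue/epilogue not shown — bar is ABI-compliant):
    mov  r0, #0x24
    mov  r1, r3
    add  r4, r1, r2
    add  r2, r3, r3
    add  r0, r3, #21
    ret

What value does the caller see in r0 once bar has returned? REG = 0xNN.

prologue: push r0 → mem[0xe4]=0x5a, sp=0xe4
prologue: push r4 → mem[0xe3]=0x21, sp=0xe3
body[0] mov  r0, #0x24 → r0=0x24
body[1] mov  r1, r3 → r1=0xb5
body[2] add  r4, r1, r2 → r4=0x67
body[3] add  r2, r3, r3 → r2=0x6a
body[4] add  r0, r3, #21 → r0=0xca
epilogue: pop r4=0x21, sp=0xe4
epilogue: pop r0=0x5a, sp=0xe5
r0 is callee-saved → restored

REG = 0x5a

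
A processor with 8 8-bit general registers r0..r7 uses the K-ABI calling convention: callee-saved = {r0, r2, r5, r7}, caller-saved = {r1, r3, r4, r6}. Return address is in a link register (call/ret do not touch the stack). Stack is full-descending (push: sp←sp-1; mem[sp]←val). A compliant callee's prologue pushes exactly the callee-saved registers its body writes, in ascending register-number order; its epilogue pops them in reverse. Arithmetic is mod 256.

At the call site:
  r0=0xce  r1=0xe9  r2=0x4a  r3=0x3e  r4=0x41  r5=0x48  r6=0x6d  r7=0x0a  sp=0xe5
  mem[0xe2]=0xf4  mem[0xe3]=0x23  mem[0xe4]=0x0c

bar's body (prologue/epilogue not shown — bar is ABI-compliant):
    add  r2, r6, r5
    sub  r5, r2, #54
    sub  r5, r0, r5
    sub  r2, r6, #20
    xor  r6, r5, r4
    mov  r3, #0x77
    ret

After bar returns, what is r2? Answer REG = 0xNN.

prologue: push r2 → mem[0xe4]=0x4a, sp=0xe4
prologue: push r5 → mem[0xe3]=0x48, sp=0xe3
body[0] add  r2, r6, r5 → r2=0xb5
body[1] sub  r5, r2, #54 → r5=0x7f
body[2] sub  r5, r0, r5 → r5=0x4f
body[3] sub  r2, r6, #20 → r2=0x59
body[4] xor  r6, r5, r4 → r6=0x0e
body[5] mov  r3, #0x77 → r3=0x77
epilogue: pop r5=0x48, sp=0xe4
epilogue: pop r2=0x4a, sp=0xe5
r2 is callee-saved → restored

REG = 0x4a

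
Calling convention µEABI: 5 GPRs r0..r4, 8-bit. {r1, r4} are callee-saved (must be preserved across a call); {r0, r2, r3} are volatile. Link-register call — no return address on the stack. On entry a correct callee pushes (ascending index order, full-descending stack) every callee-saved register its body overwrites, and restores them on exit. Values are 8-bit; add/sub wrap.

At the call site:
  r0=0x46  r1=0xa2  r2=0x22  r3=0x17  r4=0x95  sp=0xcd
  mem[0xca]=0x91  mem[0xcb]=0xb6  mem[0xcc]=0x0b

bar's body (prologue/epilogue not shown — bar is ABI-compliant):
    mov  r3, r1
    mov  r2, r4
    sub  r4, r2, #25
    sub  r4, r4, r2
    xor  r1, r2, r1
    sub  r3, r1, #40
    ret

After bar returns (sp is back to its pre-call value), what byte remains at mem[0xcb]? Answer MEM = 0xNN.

MEM = 0x95

prologue: push r1 -> mem[0xcc]=0xa2, sp=0xcc
prologue: push r4 -> mem[0xcb]=0x95, sp=0xcb
body[0] mov  r3, r1 -> r3=0xa2
body[1] mov  r2, r4 -> r2=0x95
body[2] sub  r4, r2, #25 -> r4=0x7c
body[3] sub  r4, r4, r2 -> r4=0xe7
body[4] xor  r1, r2, r1 -> r1=0x37
body[5] sub  r3, r1, #40 -> r3=0x0f
epilogue: pop r4=0x95, sp=0xcc
epilogue: pop r1=0xa2, sp=0xcd
prologue pushed ['r1', 'r4'] at ['0xcc', '0xcb']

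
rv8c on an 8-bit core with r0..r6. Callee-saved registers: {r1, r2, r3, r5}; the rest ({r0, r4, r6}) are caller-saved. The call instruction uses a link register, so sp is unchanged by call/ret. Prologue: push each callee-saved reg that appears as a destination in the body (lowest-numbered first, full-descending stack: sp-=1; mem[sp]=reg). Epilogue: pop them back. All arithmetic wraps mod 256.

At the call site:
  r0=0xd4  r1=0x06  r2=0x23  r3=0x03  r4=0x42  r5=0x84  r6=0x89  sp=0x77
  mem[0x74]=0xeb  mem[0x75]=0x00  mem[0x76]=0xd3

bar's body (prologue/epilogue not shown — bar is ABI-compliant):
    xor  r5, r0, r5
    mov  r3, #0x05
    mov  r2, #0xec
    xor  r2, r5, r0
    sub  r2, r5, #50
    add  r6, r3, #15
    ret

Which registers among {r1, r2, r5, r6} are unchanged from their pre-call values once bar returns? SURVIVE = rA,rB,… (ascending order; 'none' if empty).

SURVIVE = r1,r2,r5

prologue: push r2 -> mem[0x76]=0x23, sp=0x76
prologue: push r3 -> mem[0x75]=0x03, sp=0x75
prologue: push r5 -> mem[0x74]=0x84, sp=0x74
body[0] xor  r5, r0, r5 -> r5=0x50
body[1] mov  r3, #0x05 -> r3=0x05
body[2] mov  r2, #0xec -> r2=0xec
body[3] xor  r2, r5, r0 -> r2=0x84
body[4] sub  r2, r5, #50 -> r2=0x1e
body[5] add  r6, r3, #15 -> r6=0x14
epilogue: pop r5=0x84, sp=0x75
epilogue: pop r3=0x03, sp=0x76
epilogue: pop r2=0x23, sp=0x77
r1: callee-saved, written=False
r2: callee-saved, written=True
r5: callee-saved, written=True
r6: caller-saved, written=True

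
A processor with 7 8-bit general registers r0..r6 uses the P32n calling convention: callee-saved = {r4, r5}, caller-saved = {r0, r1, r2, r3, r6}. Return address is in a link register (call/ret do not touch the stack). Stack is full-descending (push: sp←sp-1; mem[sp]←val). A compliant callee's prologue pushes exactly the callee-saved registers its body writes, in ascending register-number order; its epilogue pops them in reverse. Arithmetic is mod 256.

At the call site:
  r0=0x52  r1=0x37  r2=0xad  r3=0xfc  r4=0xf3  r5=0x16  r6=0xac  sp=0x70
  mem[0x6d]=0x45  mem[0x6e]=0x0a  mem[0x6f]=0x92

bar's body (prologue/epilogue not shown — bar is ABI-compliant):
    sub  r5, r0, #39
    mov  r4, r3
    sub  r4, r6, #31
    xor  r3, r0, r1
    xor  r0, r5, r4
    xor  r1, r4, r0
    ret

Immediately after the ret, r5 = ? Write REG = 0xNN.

REG = 0x16

prologue: push r4 -> mem[0x6f]=0xf3, sp=0x6f
prologue: push r5 -> mem[0x6e]=0x16, sp=0x6e
body[0] sub  r5, r0, #39 -> r5=0x2b
body[1] mov  r4, r3 -> r4=0xfc
body[2] sub  r4, r6, #31 -> r4=0x8d
body[3] xor  r3, r0, r1 -> r3=0x65
body[4] xor  r0, r5, r4 -> r0=0xa6
body[5] xor  r1, r4, r0 -> r1=0x2b
epilogue: pop r5=0x16, sp=0x6f
epilogue: pop r4=0xf3, sp=0x70
r5 is callee-saved -> restored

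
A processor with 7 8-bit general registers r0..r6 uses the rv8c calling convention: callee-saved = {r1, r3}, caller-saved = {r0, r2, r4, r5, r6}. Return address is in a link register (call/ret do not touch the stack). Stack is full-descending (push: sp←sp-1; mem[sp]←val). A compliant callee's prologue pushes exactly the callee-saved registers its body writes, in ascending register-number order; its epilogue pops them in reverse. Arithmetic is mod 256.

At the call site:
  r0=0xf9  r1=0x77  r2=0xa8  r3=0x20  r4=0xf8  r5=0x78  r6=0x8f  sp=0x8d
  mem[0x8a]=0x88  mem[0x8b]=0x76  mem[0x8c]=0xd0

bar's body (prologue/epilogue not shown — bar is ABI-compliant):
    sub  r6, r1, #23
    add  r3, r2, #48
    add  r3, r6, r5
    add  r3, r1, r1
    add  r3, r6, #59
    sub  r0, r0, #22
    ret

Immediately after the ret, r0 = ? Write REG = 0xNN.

prologue: push r3 → mem[0x8c]=0x20, sp=0x8c
body[0] sub  r6, r1, #23 → r6=0x60
body[1] add  r3, r2, #48 → r3=0xd8
body[2] add  r3, r6, r5 → r3=0xd8
body[3] add  r3, r1, r1 → r3=0xee
body[4] add  r3, r6, #59 → r3=0x9b
body[5] sub  r0, r0, #22 → r0=0xe3
epilogue: pop r3=0x20, sp=0x8d
r0 is caller-saved → body value

REG = 0xe3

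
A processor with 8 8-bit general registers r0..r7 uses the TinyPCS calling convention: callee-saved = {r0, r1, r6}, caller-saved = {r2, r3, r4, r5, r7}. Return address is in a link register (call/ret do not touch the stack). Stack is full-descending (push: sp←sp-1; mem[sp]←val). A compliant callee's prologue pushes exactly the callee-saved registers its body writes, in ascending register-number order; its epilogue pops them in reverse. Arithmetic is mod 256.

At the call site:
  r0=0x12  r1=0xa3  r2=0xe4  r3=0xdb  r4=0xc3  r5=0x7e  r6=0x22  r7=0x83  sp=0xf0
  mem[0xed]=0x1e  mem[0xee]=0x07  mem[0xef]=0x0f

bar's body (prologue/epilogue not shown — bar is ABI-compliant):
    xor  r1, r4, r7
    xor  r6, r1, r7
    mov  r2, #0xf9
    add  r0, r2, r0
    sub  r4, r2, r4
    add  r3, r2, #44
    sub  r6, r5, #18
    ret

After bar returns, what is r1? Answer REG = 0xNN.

prologue: push r0 → mem[0xef]=0x12, sp=0xef
prologue: push r1 → mem[0xee]=0xa3, sp=0xee
prologue: push r6 → mem[0xed]=0x22, sp=0xed
body[0] xor  r1, r4, r7 → r1=0x40
body[1] xor  r6, r1, r7 → r6=0xc3
body[2] mov  r2, #0xf9 → r2=0xf9
body[3] add  r0, r2, r0 → r0=0x0b
body[4] sub  r4, r2, r4 → r4=0x36
body[5] add  r3, r2, #44 → r3=0x25
body[6] sub  r6, r5, #18 → r6=0x6c
epilogue: pop r6=0x22, sp=0xee
epilogue: pop r1=0xa3, sp=0xef
epilogue: pop r0=0x12, sp=0xf0
r1 is callee-saved → restored

REG = 0xa3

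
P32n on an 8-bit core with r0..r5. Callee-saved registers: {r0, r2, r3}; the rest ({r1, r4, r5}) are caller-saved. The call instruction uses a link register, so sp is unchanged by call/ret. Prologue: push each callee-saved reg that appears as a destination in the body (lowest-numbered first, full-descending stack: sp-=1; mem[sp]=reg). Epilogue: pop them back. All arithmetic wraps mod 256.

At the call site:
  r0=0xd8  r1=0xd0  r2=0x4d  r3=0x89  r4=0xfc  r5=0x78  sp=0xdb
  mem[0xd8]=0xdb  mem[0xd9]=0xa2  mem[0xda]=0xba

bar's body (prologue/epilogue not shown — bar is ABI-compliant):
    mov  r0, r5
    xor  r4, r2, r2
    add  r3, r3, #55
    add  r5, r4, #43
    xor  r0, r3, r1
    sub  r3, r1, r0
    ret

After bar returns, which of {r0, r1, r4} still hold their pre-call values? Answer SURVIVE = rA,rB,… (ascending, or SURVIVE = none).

SURVIVE = r0,r1

prologue: push r0 → mem[0xda]=0xd8, sp=0xda
prologue: push r3 → mem[0xd9]=0x89, sp=0xd9
body[0] mov  r0, r5 → r0=0x78
body[1] xor  r4, r2, r2 → r4=0x00
body[2] add  r3, r3, #55 → r3=0xc0
body[3] add  r5, r4, #43 → r5=0x2b
body[4] xor  r0, r3, r1 → r0=0x10
body[5] sub  r3, r1, r0 → r3=0xc0
epilogue: pop r3=0x89, sp=0xda
epilogue: pop r0=0xd8, sp=0xdb
r0: callee-saved, written=True
r1: caller-saved, written=False
r4: caller-saved, written=True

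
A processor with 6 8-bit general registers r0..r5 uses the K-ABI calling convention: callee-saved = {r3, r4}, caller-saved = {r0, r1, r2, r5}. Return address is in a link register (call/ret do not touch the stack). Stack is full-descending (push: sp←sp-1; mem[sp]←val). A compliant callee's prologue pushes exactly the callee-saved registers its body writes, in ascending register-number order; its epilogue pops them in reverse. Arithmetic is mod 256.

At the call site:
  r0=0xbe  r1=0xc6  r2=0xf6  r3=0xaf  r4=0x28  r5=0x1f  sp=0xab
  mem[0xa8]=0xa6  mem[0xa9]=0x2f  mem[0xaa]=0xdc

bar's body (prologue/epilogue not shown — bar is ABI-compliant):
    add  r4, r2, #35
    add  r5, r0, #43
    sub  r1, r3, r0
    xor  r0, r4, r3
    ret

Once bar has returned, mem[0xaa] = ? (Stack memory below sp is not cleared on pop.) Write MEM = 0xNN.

prologue: push r4 → mem[0xaa]=0x28, sp=0xaa
body[0] add  r4, r2, #35 → r4=0x19
body[1] add  r5, r0, #43 → r5=0xe9
body[2] sub  r1, r3, r0 → r1=0xf1
body[3] xor  r0, r4, r3 → r0=0xb6
epilogue: pop r4=0x28, sp=0xab
prologue pushed ['r4'] at ['0xaa']

MEM = 0x28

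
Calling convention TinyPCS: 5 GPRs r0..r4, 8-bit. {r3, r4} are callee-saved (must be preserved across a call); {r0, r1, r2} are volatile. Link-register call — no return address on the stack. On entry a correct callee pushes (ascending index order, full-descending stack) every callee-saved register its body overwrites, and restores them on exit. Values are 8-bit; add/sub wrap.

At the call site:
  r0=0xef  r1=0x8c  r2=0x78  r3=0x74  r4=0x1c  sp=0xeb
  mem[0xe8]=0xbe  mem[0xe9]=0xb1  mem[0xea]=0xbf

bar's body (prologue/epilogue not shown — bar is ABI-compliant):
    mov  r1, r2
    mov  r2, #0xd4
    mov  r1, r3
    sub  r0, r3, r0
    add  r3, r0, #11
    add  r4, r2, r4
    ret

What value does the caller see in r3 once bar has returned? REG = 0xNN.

prologue: push r3 -> mem[0xea]=0x74, sp=0xea
prologue: push r4 -> mem[0xe9]=0x1c, sp=0xe9
body[0] mov  r1, r2 -> r1=0x78
body[1] mov  r2, #0xd4 -> r2=0xd4
body[2] mov  r1, r3 -> r1=0x74
body[3] sub  r0, r3, r0 -> r0=0x85
body[4] add  r3, r0, #11 -> r3=0x90
body[5] add  r4, r2, r4 -> r4=0xf0
epilogue: pop r4=0x1c, sp=0xea
epilogue: pop r3=0x74, sp=0xeb
r3 is callee-saved -> restored

REG = 0x74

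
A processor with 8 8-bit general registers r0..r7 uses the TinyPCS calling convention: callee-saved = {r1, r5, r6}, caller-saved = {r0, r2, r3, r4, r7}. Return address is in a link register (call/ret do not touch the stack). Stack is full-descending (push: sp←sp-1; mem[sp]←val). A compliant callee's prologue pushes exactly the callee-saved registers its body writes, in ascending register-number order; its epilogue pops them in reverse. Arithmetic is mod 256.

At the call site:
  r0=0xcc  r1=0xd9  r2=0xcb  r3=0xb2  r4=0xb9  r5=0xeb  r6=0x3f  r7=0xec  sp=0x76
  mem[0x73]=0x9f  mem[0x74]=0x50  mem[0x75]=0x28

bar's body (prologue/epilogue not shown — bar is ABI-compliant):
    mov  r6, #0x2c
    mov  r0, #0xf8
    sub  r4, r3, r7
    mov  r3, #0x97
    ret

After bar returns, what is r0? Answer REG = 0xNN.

REG = 0xf8

prologue: push r6 → mem[0x75]=0x3f, sp=0x75
body[0] mov  r6, #0x2c → r6=0x2c
body[1] mov  r0, #0xf8 → r0=0xf8
body[2] sub  r4, r3, r7 → r4=0xc6
body[3] mov  r3, #0x97 → r3=0x97
epilogue: pop r6=0x3f, sp=0x76
r0 is caller-saved → body value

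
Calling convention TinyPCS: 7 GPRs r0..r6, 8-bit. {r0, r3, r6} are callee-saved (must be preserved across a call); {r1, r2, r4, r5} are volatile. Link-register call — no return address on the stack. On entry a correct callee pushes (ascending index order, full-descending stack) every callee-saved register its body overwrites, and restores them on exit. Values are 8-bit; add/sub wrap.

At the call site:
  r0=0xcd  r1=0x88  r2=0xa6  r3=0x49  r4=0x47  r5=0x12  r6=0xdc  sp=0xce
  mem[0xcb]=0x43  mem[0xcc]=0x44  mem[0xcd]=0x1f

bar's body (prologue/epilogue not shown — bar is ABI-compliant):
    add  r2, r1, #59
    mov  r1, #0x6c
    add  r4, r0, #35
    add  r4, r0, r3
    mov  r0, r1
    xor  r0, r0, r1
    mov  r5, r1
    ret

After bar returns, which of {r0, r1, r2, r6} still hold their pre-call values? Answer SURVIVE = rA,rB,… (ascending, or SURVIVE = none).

SURVIVE = r0,r6

prologue: push r0 → mem[0xcd]=0xcd, sp=0xcd
body[0] add  r2, r1, #59 → r2=0xc3
body[1] mov  r1, #0x6c → r1=0x6c
body[2] add  r4, r0, #35 → r4=0xf0
body[3] add  r4, r0, r3 → r4=0x16
body[4] mov  r0, r1 → r0=0x6c
body[5] xor  r0, r0, r1 → r0=0x00
body[6] mov  r5, r1 → r5=0x6c
epilogue: pop r0=0xcd, sp=0xce
r0: callee-saved, written=True
r1: caller-saved, written=True
r2: caller-saved, written=True
r6: callee-saved, written=False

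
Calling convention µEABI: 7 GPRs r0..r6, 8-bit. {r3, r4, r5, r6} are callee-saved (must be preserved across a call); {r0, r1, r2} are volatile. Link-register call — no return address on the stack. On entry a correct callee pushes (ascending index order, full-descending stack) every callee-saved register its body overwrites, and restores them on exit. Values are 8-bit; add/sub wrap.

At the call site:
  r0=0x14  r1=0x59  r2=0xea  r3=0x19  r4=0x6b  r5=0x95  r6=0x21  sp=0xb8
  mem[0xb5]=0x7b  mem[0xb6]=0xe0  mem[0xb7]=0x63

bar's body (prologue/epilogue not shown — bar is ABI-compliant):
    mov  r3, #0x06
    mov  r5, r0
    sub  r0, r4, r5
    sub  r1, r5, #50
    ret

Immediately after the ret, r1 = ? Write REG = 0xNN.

REG = 0xe2

prologue: push r3 → mem[0xb7]=0x19, sp=0xb7
prologue: push r5 → mem[0xb6]=0x95, sp=0xb6
body[0] mov  r3, #0x06 → r3=0x06
body[1] mov  r5, r0 → r5=0x14
body[2] sub  r0, r4, r5 → r0=0x57
body[3] sub  r1, r5, #50 → r1=0xe2
epilogue: pop r5=0x95, sp=0xb7
epilogue: pop r3=0x19, sp=0xb8
r1 is caller-saved → body value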